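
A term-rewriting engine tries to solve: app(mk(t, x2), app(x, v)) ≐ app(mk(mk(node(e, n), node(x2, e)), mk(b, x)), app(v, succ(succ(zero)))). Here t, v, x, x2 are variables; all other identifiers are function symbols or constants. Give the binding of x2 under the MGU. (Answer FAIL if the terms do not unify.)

mk(b, succ(succ(zero)))

Decompose app/2: mk(t, x2) ≐ mk(mk(node(e, n), node(x2, e)), mk(b, x)),  app(x, v) ≐ app(v, succ(succ(zero))).
Decompose mk/2: t ≐ mk(node(e, n), node(x2, e)),  x2 ≐ mk(b, x).
Bind t := mk(node(e, n), node(x2, e)); no other remaining equation mentions t.
Bind x2 := mk(b, x); no other remaining equation mentions x2. Substituting into the earlier binding gives t := mk(node(e, n), node(mk(b, x), e)).
Decompose app/2: x ≐ v,  v ≐ succ(succ(zero)).
Bind x := v; no other remaining equation mentions x. Substituting into the earlier bindings gives t := mk(node(e, n), node(mk(b, v), e)), x2 := mk(b, v).
Bind v := succ(succ(zero)). Substituting into the earlier bindings gives t := mk(node(e, n), node(mk(b, succ(succ(zero))), e)), x2 := mk(b, succ(succ(zero))), x := succ(succ(zero)).
MGU = { t -> mk(node(e, n), node(mk(b, succ(succ(zero))), e)), x2 -> mk(b, succ(succ(zero))), x -> succ(succ(zero)), v -> succ(succ(zero)) }, so x2 -> mk(b, succ(succ(zero))).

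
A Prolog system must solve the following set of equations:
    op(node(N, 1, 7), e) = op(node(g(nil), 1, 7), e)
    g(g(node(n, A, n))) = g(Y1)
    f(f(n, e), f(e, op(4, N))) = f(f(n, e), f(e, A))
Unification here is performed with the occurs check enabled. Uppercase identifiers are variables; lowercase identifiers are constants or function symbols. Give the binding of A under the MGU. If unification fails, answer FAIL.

op(4, g(nil))

Decompose op/2: node(N, 1, 7) = node(g(nil), 1, 7),  e = e.
Decompose node/3: N = g(nil),  1 = 1,  7 = 7.
Bind N := g(nil); substituting into the one remaining equation that mentions N gives: f(f(n, e), f(e, op(4, g(nil)))) = f(f(n, e), f(e, A)).
Delete trivial equation 1 = 1.
Delete trivial equation 7 = 7.
Delete trivial equation e = e.
Decompose g/1: g(node(n, A, n)) = Y1.
Bind Y1 := g(node(n, A, n)); no other remaining equation mentions Y1.
Decompose f/2: f(n, e) = f(n, e),  f(e, op(4, g(nil))) = f(e, A).
Delete trivial equation f(n, e) = f(n, e).
Decompose f/2: e = e,  op(4, g(nil)) = A.
Delete trivial equation e = e.
Bind A := op(4, g(nil)). Substituting into the earlier binding gives Y1 := g(node(n, op(4, g(nil)), n)).
MGU = { N = g(nil), Y1 = g(node(n, op(4, g(nil)), n)), A = op(4, g(nil)) }, so A = op(4, g(nil)).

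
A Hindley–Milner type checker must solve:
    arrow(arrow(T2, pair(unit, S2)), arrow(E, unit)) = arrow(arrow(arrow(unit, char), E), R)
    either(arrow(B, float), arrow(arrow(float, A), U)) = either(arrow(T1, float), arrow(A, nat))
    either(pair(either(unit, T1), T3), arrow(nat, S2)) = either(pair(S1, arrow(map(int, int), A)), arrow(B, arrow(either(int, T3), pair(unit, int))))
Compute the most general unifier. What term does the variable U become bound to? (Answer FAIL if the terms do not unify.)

FAIL

Decompose arrow/2: arrow(T2, pair(unit, S2)) = arrow(arrow(unit, char), E),  arrow(E, unit) = R.
Decompose arrow/2: T2 = arrow(unit, char),  pair(unit, S2) = E.
Bind T2 := arrow(unit, char); no other remaining equation mentions T2.
Bind E := pair(unit, S2); substituting into the one remaining equation that mentions E gives: arrow(pair(unit, S2), unit) = R.
Bind R := arrow(pair(unit, S2), unit); no other remaining equation mentions R.
Decompose either/2: arrow(B, float) = arrow(T1, float),  arrow(arrow(float, A), U) = arrow(A, nat).
Decompose arrow/2: B = T1,  float = float.
Bind B := T1; substituting into the one remaining equation that mentions B gives: either(pair(either(unit, T1), T3), arrow(nat, S2)) = either(pair(S1, arrow(map(int, int), A)), arrow(T1, arrow(either(int, T3), pair(unit, int)))).
Delete trivial equation float = float.
Decompose arrow/2: arrow(float, A) = A,  U = nat.
Occurs check fails: A occurs in arrow(float, A); the equation A = arrow(float, A) has no finite solution.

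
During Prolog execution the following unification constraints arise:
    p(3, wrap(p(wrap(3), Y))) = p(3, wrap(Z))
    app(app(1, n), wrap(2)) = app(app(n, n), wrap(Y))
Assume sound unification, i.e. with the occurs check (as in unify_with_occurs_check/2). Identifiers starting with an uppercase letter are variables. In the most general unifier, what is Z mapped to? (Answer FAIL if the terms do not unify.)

FAIL

Decompose p/2: 3 = 3,  wrap(p(wrap(3), Y)) = wrap(Z).
Delete trivial equation 3 = 3.
Decompose wrap/1: p(wrap(3), Y) = Z.
Bind Z := p(wrap(3), Y); no other remaining equation mentions Z.
Decompose app/2: app(1, n) = app(n, n),  wrap(2) = wrap(Y).
Decompose app/2: 1 = n,  n = n.
Clash: constants 1 and n differ; no unifier exists.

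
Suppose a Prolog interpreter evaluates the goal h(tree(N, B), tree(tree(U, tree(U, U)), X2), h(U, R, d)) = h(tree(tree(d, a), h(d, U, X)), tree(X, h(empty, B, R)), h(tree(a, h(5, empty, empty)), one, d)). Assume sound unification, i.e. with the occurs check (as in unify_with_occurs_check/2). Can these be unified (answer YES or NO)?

Decompose h/3: tree(N, B) = tree(tree(d, a), h(d, U, X)),  tree(tree(U, tree(U, U)), X2) = tree(X, h(empty, B, R)),  h(U, R, d) = h(tree(a, h(5, empty, empty)), one, d).
Decompose tree/2: N = tree(d, a),  B = h(d, U, X).
Bind N := tree(d, a); no other remaining equation mentions N.
Bind B := h(d, U, X); substituting into the one remaining equation that mentions B gives: tree(tree(U, tree(U, U)), X2) = tree(X, h(empty, h(d, U, X), R)).
Decompose tree/2: tree(U, tree(U, U)) = X,  X2 = h(empty, h(d, U, X), R).
Bind X := tree(U, tree(U, U)); substituting into the one remaining equation that mentions X gives: X2 = h(empty, h(d, U, tree(U, tree(U, U))), R). Substituting into the earlier binding gives B := h(d, U, tree(U, tree(U, U))).
Bind X2 := h(empty, h(d, U, tree(U, tree(U, U))), R); no other remaining equation mentions X2.
Decompose h/3: U = tree(a, h(5, empty, empty)),  R = one,  d = d.
Bind U := tree(a, h(5, empty, empty)); no other remaining equation mentions U. Substituting into the earlier bindings gives B := h(d, tree(a, h(5, empty, empty)), tree(tree(a, h(5, empty, empty)), tree(tree(a, h(5, empty, empty)), tree(a, h(5, empty, empty))))), X := tree(tree(a, h(5, empty, empty)), tree(tree(a, h(5, empty, empty)), tree(a, h(5, empty, empty)))), X2 := h(empty, h(d, tree(a, h(5, empty, empty)), tree(tree(a, h(5, empty, empty)), tree(tree(a, h(5, empty, empty)), tree(a, h(5, empty, empty))))), R).
Bind R := one; no other remaining equation mentions R. Substituting into the earlier binding gives X2 := h(empty, h(d, tree(a, h(5, empty, empty)), tree(tree(a, h(5, empty, empty)), tree(tree(a, h(5, empty, empty)), tree(a, h(5, empty, empty))))), one).
Delete trivial equation d = d.
No equations remain and no clash or occurs-check failure arose, so a unifier exists.

YES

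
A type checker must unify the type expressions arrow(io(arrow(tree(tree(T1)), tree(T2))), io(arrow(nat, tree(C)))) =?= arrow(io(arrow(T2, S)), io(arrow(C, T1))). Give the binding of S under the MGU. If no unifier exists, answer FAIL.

tree(tree(tree(tree(nat))))

Decompose arrow/2: io(arrow(tree(tree(T1)), tree(T2))) =?= io(arrow(T2, S)),  io(arrow(nat, tree(C))) =?= io(arrow(C, T1)).
Decompose io/1: arrow(tree(tree(T1)), tree(T2)) =?= arrow(T2, S).
Decompose arrow/2: tree(tree(T1)) =?= T2,  tree(T2) =?= S.
Bind T2 := tree(tree(T1)); substituting into the one remaining equation that mentions T2 gives: tree(tree(tree(T1))) =?= S.
Bind S := tree(tree(tree(T1))); no other remaining equation mentions S.
Decompose io/1: arrow(nat, tree(C)) =?= arrow(C, T1).
Decompose arrow/2: nat =?= C,  tree(C) =?= T1.
Bind C := nat; substituting into the remaining equation gives: tree(nat) =?= T1.
Bind T1 := tree(nat). Substituting into the earlier bindings gives T2 := tree(tree(tree(nat))), S := tree(tree(tree(tree(nat)))).
MGU = { T2 -> tree(tree(tree(nat))), S -> tree(tree(tree(tree(nat)))), C -> nat, T1 -> tree(nat) }, so S -> tree(tree(tree(tree(nat)))).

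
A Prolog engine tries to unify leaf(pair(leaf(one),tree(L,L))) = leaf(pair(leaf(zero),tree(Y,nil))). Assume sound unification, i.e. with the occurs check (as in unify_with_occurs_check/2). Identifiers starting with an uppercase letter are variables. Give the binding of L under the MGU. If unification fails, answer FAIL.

FAIL

Decompose leaf/1: pair(leaf(one),tree(L,L)) = pair(leaf(zero),tree(Y,nil)).
Decompose pair/2: leaf(one) = leaf(zero),  tree(L,L) = tree(Y,nil).
Decompose leaf/1: one = zero.
Clash: constants one and zero differ; no unifier exists.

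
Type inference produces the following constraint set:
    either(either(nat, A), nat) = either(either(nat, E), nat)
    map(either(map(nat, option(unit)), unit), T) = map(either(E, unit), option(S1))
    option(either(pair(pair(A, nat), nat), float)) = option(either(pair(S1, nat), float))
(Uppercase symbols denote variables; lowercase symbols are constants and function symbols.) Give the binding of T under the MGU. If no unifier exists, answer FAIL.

option(pair(map(nat, option(unit)), nat))

Decompose either/2: either(nat, A) = either(nat, E),  nat = nat.
Decompose either/2: nat = nat,  A = E.
Delete trivial equation nat = nat.
Bind A := E; substituting into the one remaining equation that mentions A gives: option(either(pair(pair(E, nat), nat), float)) = option(either(pair(S1, nat), float)).
Delete trivial equation nat = nat.
Decompose map/2: either(map(nat, option(unit)), unit) = either(E, unit),  T = option(S1).
Decompose either/2: map(nat, option(unit)) = E,  unit = unit.
Bind E := map(nat, option(unit)); substituting into the one remaining equation that mentions E gives: option(either(pair(pair(map(nat, option(unit)), nat), nat), float)) = option(either(pair(S1, nat), float)). Substituting into the earlier binding gives A := map(nat, option(unit)).
Delete trivial equation unit = unit.
Bind T := option(S1); no other remaining equation mentions T.
Decompose option/1: either(pair(pair(map(nat, option(unit)), nat), nat), float) = either(pair(S1, nat), float).
Decompose either/2: pair(pair(map(nat, option(unit)), nat), nat) = pair(S1, nat),  float = float.
Decompose pair/2: pair(map(nat, option(unit)), nat) = S1,  nat = nat.
Bind S1 := pair(map(nat, option(unit)), nat); no other remaining equation mentions S1. Substituting into the earlier binding gives T := option(pair(map(nat, option(unit)), nat)).
Delete trivial equation nat = nat.
Delete trivial equation float = float.
MGU = { A := map(nat, option(unit)), E := map(nat, option(unit)), T := option(pair(map(nat, option(unit)), nat)), S1 := pair(map(nat, option(unit)), nat) }, so T := option(pair(map(nat, option(unit)), nat)).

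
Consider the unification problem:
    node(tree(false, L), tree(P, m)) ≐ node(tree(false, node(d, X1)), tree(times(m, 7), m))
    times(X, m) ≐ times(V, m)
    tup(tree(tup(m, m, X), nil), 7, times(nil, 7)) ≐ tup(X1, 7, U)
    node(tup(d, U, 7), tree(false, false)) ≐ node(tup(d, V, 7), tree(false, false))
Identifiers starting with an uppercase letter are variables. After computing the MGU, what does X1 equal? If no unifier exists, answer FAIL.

Decompose node/2: tree(false, L) ≐ tree(false, node(d, X1)),  tree(P, m) ≐ tree(times(m, 7), m).
Decompose tree/2: false ≐ false,  L ≐ node(d, X1).
Delete trivial equation false ≐ false.
Bind L := node(d, X1); no other remaining equation mentions L.
Decompose tree/2: P ≐ times(m, 7),  m ≐ m.
Bind P := times(m, 7); no other remaining equation mentions P.
Delete trivial equation m ≐ m.
Decompose times/2: X ≐ V,  m ≐ m.
Bind X := V; substituting into the one remaining equation that mentions X gives: tup(tree(tup(m, m, V), nil), 7, times(nil, 7)) ≐ tup(X1, 7, U).
Delete trivial equation m ≐ m.
Decompose tup/3: tree(tup(m, m, V), nil) ≐ X1,  7 ≐ 7,  times(nil, 7) ≐ U.
Bind X1 := tree(tup(m, m, V), nil); no other remaining equation mentions X1. Substituting into the earlier binding gives L := node(d, tree(tup(m, m, V), nil)).
Delete trivial equation 7 ≐ 7.
Bind U := times(nil, 7); substituting into the remaining equation gives: node(tup(d, times(nil, 7), 7), tree(false, false)) ≐ node(tup(d, V, 7), tree(false, false)).
Decompose node/2: tup(d, times(nil, 7), 7) ≐ tup(d, V, 7),  tree(false, false) ≐ tree(false, false).
Decompose tup/3: d ≐ d,  times(nil, 7) ≐ V,  7 ≐ 7.
Delete trivial equation d ≐ d.
Bind V := times(nil, 7); no other remaining equation mentions V. Substituting into the earlier bindings gives L := node(d, tree(tup(m, m, times(nil, 7)), nil)), X := times(nil, 7), X1 := tree(tup(m, m, times(nil, 7)), nil).
Delete trivial equation 7 ≐ 7.
Delete trivial equation tree(false, false) ≐ tree(false, false).
MGU = { L -> node(d, tree(tup(m, m, times(nil, 7)), nil)), P -> times(m, 7), X -> times(nil, 7), X1 -> tree(tup(m, m, times(nil, 7)), nil), U -> times(nil, 7), V -> times(nil, 7) }, so X1 -> tree(tup(m, m, times(nil, 7)), nil).

tree(tup(m, m, times(nil, 7)), nil)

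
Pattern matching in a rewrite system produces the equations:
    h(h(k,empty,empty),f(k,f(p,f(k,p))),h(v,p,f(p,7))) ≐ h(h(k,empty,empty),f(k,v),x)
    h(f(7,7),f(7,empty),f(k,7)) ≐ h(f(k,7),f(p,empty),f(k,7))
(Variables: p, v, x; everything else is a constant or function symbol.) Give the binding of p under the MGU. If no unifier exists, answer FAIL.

Decompose h/3: h(k,empty,empty) ≐ h(k,empty,empty),  f(k,f(p,f(k,p))) ≐ f(k,v),  h(v,p,f(p,7)) ≐ x.
Delete trivial equation h(k,empty,empty) ≐ h(k,empty,empty).
Decompose f/2: k ≐ k,  f(p,f(k,p)) ≐ v.
Delete trivial equation k ≐ k.
Bind v := f(p,f(k,p)); substituting into the one remaining equation that mentions v gives: h(f(p,f(k,p)),p,f(p,7)) ≐ x.
Bind x := h(f(p,f(k,p)),p,f(p,7)); no other remaining equation mentions x.
Decompose h/3: f(7,7) ≐ f(k,7),  f(7,empty) ≐ f(p,empty),  f(k,7) ≐ f(k,7).
Decompose f/2: 7 ≐ k,  7 ≐ 7.
Clash: constants 7 and k differ; no unifier exists.

FAIL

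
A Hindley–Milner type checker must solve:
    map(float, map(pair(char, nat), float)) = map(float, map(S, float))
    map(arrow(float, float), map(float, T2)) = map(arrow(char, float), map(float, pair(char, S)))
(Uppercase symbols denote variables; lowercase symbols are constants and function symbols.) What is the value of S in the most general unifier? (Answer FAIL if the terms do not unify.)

Decompose map/2: float = float,  map(pair(char, nat), float) = map(S, float).
Delete trivial equation float = float.
Decompose map/2: pair(char, nat) = S,  float = float.
Bind S := pair(char, nat); substituting into the one remaining equation that mentions S gives: map(arrow(float, float), map(float, T2)) = map(arrow(char, float), map(float, pair(char, pair(char, nat)))).
Delete trivial equation float = float.
Decompose map/2: arrow(float, float) = arrow(char, float),  map(float, T2) = map(float, pair(char, pair(char, nat))).
Decompose arrow/2: float = char,  float = float.
Clash: constants float and char differ; no unifier exists.

FAIL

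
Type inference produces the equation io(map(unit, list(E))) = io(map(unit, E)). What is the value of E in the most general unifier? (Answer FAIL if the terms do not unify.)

Decompose io/1: map(unit, list(E)) = map(unit, E).
Decompose map/2: unit = unit,  list(E) = E.
Delete trivial equation unit = unit.
Occurs check fails: E occurs in list(E); the equation E = list(E) has no finite solution.

FAIL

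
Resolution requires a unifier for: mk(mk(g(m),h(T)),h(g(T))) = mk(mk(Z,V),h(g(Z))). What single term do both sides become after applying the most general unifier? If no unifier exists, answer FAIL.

mk(mk(g(m),h(g(m))),h(g(g(m))))

Decompose mk/2: mk(g(m),h(T)) = mk(Z,V),  h(g(T)) = h(g(Z)).
Decompose mk/2: g(m) = Z,  h(T) = V.
Bind Z := g(m); substituting into the one remaining equation that mentions Z gives: h(g(T)) = h(g(g(m))).
Bind V := h(T); no other remaining equation mentions V.
Decompose h/1: g(T) = g(g(m)).
Decompose g/1: T = g(m).
Bind T := g(m). Substituting into the earlier binding gives V := h(g(m)).
Applying the MGU to either side gives mk(mk(g(m),h(g(m))),h(g(g(m)))).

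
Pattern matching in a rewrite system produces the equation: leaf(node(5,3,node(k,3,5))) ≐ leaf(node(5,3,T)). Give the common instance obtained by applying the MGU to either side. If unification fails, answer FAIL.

Decompose leaf/1: node(5,3,node(k,3,5)) ≐ node(5,3,T).
Decompose node/3: 5 ≐ 5,  3 ≐ 3,  node(k,3,5) ≐ T.
Delete trivial equation 5 ≐ 5.
Delete trivial equation 3 ≐ 3.
Bind T := node(k,3,5).
Applying the MGU to either side gives leaf(node(5,3,node(k,3,5))).

leaf(node(5,3,node(k,3,5)))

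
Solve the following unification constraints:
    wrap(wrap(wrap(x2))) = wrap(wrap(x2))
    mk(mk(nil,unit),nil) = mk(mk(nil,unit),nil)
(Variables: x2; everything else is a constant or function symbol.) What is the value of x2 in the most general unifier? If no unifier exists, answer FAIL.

FAIL

Decompose wrap/1: wrap(wrap(x2)) = wrap(x2).
Decompose wrap/1: wrap(x2) = x2.
Occurs check fails: x2 occurs in wrap(x2); the equation x2 = wrap(x2) has no finite solution.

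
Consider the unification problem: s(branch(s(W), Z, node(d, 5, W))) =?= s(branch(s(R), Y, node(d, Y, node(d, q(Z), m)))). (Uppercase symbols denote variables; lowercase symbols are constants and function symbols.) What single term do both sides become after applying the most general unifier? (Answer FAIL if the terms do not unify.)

s(branch(s(node(d, q(5), m)), 5, node(d, 5, node(d, q(5), m))))

Decompose s/1: branch(s(W), Z, node(d, 5, W)) =?= branch(s(R), Y, node(d, Y, node(d, q(Z), m))).
Decompose branch/3: s(W) =?= s(R),  Z =?= Y,  node(d, 5, W) =?= node(d, Y, node(d, q(Z), m)).
Decompose s/1: W =?= R.
Bind W := R; substituting into the one remaining equation that mentions W gives: node(d, 5, R) =?= node(d, Y, node(d, q(Z), m)).
Bind Z := Y; substituting into the remaining equation gives: node(d, 5, R) =?= node(d, Y, node(d, q(Y), m)).
Decompose node/3: d =?= d,  5 =?= Y,  R =?= node(d, q(Y), m).
Delete trivial equation d =?= d.
Bind Y := 5; substituting into the remaining equation gives: R =?= node(d, q(5), m). Substituting into the earlier binding gives Z := 5.
Bind R := node(d, q(5), m). Substituting into the earlier binding gives W := node(d, q(5), m).
Applying the MGU to either side gives s(branch(s(node(d, q(5), m)), 5, node(d, 5, node(d, q(5), m)))).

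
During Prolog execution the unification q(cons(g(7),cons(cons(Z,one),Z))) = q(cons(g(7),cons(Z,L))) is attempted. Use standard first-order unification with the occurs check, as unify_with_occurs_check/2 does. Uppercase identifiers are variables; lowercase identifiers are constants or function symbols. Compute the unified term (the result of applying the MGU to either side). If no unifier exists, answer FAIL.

Decompose q/1: cons(g(7),cons(cons(Z,one),Z)) = cons(g(7),cons(Z,L)).
Decompose cons/2: g(7) = g(7),  cons(cons(Z,one),Z) = cons(Z,L).
Delete trivial equation g(7) = g(7).
Decompose cons/2: cons(Z,one) = Z,  Z = L.
Occurs check fails: Z occurs in cons(Z,one); the equation Z = cons(Z,one) has no finite solution.

FAIL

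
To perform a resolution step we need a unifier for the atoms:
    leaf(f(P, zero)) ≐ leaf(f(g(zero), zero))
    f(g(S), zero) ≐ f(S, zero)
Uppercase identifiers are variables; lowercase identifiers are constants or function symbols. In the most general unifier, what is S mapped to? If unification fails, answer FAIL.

Decompose leaf/1: f(P, zero) ≐ f(g(zero), zero).
Decompose f/2: P ≐ g(zero),  zero ≐ zero.
Bind P := g(zero); no other remaining equation mentions P.
Delete trivial equation zero ≐ zero.
Decompose f/2: g(S) ≐ S,  zero ≐ zero.
Occurs check fails: S occurs in g(S); the equation S ≐ g(S) has no finite solution.

FAIL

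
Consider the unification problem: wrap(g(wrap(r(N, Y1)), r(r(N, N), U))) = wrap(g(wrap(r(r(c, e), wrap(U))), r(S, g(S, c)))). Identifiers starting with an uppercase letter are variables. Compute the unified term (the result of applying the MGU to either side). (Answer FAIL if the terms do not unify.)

wrap(g(wrap(r(r(c, e), wrap(g(r(r(c, e), r(c, e)), c)))), r(r(r(c, e), r(c, e)), g(r(r(c, e), r(c, e)), c))))

Decompose wrap/1: g(wrap(r(N, Y1)), r(r(N, N), U)) = g(wrap(r(r(c, e), wrap(U))), r(S, g(S, c))).
Decompose g/2: wrap(r(N, Y1)) = wrap(r(r(c, e), wrap(U))),  r(r(N, N), U) = r(S, g(S, c)).
Decompose wrap/1: r(N, Y1) = r(r(c, e), wrap(U)).
Decompose r/2: N = r(c, e),  Y1 = wrap(U).
Bind N := r(c, e); substituting into the one remaining equation that mentions N gives: r(r(r(c, e), r(c, e)), U) = r(S, g(S, c)).
Bind Y1 := wrap(U); no other remaining equation mentions Y1.
Decompose r/2: r(r(c, e), r(c, e)) = S,  U = g(S, c).
Bind S := r(r(c, e), r(c, e)); substituting into the remaining equation gives: U = g(r(r(c, e), r(c, e)), c).
Bind U := g(r(r(c, e), r(c, e)), c). Substituting into the earlier binding gives Y1 := wrap(g(r(r(c, e), r(c, e)), c)).
Applying the MGU to either side gives wrap(g(wrap(r(r(c, e), wrap(g(r(r(c, e), r(c, e)), c)))), r(r(r(c, e), r(c, e)), g(r(r(c, e), r(c, e)), c)))).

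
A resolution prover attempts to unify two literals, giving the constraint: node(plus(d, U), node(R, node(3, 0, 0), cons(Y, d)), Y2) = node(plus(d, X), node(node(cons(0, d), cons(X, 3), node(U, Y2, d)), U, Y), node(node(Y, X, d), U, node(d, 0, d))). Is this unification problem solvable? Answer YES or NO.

Decompose node/3: plus(d, U) = plus(d, X),  node(R, node(3, 0, 0), cons(Y, d)) = node(node(cons(0, d), cons(X, 3), node(U, Y2, d)), U, Y),  Y2 = node(node(Y, X, d), U, node(d, 0, d)).
Decompose plus/2: d = d,  U = X.
Delete trivial equation d = d.
Bind U := X; substituting into the remaining equations gives: node(R, node(3, 0, 0), cons(Y, d)) = node(node(cons(0, d), cons(X, 3), node(X, Y2, d)), X, Y),  Y2 = node(node(Y, X, d), X, node(d, 0, d)).
Decompose node/3: R = node(cons(0, d), cons(X, 3), node(X, Y2, d)),  node(3, 0, 0) = X,  cons(Y, d) = Y.
Bind R := node(cons(0, d), cons(X, 3), node(X, Y2, d)); no other remaining equation mentions R.
Bind X := node(3, 0, 0); substituting into the one remaining equation that mentions X gives: Y2 = node(node(Y, node(3, 0, 0), d), node(3, 0, 0), node(d, 0, d)). Substituting into the earlier bindings gives U := node(3, 0, 0), R := node(cons(0, d), cons(node(3, 0, 0), 3), node(node(3, 0, 0), Y2, d)).
Occurs check fails: Y occurs in cons(Y, d); the equation Y = cons(Y, d) has no finite solution.

NO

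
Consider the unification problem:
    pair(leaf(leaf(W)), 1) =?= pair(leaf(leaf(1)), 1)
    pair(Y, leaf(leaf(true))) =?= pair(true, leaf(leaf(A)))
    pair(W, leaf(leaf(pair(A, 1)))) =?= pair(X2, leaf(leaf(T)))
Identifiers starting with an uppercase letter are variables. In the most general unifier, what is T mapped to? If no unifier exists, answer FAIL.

pair(true, 1)

Decompose pair/2: leaf(leaf(W)) =?= leaf(leaf(1)),  1 =?= 1.
Decompose leaf/1: leaf(W) =?= leaf(1).
Decompose leaf/1: W =?= 1.
Bind W := 1; substituting into the one remaining equation that mentions W gives: pair(1, leaf(leaf(pair(A, 1)))) =?= pair(X2, leaf(leaf(T))).
Delete trivial equation 1 =?= 1.
Decompose pair/2: Y =?= true,  leaf(leaf(true)) =?= leaf(leaf(A)).
Bind Y := true; no other remaining equation mentions Y.
Decompose leaf/1: leaf(true) =?= leaf(A).
Decompose leaf/1: true =?= A.
Bind A := true; substituting into the remaining equation gives: pair(1, leaf(leaf(pair(true, 1)))) =?= pair(X2, leaf(leaf(T))).
Decompose pair/2: 1 =?= X2,  leaf(leaf(pair(true, 1))) =?= leaf(leaf(T)).
Bind X2 := 1; no other remaining equation mentions X2.
Decompose leaf/1: leaf(pair(true, 1)) =?= leaf(T).
Decompose leaf/1: pair(true, 1) =?= T.
Bind T := pair(true, 1).
MGU = { W -> 1, Y -> true, A -> true, X2 -> 1, T -> pair(true, 1) }, so T -> pair(true, 1).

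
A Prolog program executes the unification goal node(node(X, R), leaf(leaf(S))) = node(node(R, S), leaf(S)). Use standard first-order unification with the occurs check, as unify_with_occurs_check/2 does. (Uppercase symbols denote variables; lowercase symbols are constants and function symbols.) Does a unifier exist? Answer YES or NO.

Decompose node/2: node(X, R) = node(R, S),  leaf(leaf(S)) = leaf(S).
Decompose node/2: X = R,  R = S.
Bind X := R; no other remaining equation mentions X.
Bind R := S; no other remaining equation mentions R. Substituting into the earlier binding gives X := S.
Decompose leaf/1: leaf(S) = S.
Occurs check fails: S occurs in leaf(S); the equation S = leaf(S) has no finite solution.

NO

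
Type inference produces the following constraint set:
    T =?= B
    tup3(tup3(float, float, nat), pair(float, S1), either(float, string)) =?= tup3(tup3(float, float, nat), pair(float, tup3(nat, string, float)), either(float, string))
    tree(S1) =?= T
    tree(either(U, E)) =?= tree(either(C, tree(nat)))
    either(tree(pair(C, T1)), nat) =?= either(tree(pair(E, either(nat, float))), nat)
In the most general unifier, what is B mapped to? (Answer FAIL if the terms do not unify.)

tree(tup3(nat, string, float))

Bind T := B; substituting into the one remaining equation that mentions T gives: tree(S1) =?= B.
Decompose tup3/3: tup3(float, float, nat) =?= tup3(float, float, nat),  pair(float, S1) =?= pair(float, tup3(nat, string, float)),  either(float, string) =?= either(float, string).
Delete trivial equation tup3(float, float, nat) =?= tup3(float, float, nat).
Decompose pair/2: float =?= float,  S1 =?= tup3(nat, string, float).
Delete trivial equation float =?= float.
Bind S1 := tup3(nat, string, float); substituting into the one remaining equation that mentions S1 gives: tree(tup3(nat, string, float)) =?= B.
Delete trivial equation either(float, string) =?= either(float, string).
Bind B := tree(tup3(nat, string, float)); no other remaining equation mentions B. Substituting into the earlier binding gives T := tree(tup3(nat, string, float)).
Decompose tree/1: either(U, E) =?= either(C, tree(nat)).
Decompose either/2: U =?= C,  E =?= tree(nat).
Bind U := C; no other remaining equation mentions U.
Bind E := tree(nat); substituting into the remaining equation gives: either(tree(pair(C, T1)), nat) =?= either(tree(pair(tree(nat), either(nat, float))), nat).
Decompose either/2: tree(pair(C, T1)) =?= tree(pair(tree(nat), either(nat, float))),  nat =?= nat.
Decompose tree/1: pair(C, T1) =?= pair(tree(nat), either(nat, float)).
Decompose pair/2: C =?= tree(nat),  T1 =?= either(nat, float).
Bind C := tree(nat); no other remaining equation mentions C. Substituting into the earlier binding gives U := tree(nat).
Bind T1 := either(nat, float); no other remaining equation mentions T1.
Delete trivial equation nat =?= nat.
MGU = { T -> tree(tup3(nat, string, float)), S1 -> tup3(nat, string, float), B -> tree(tup3(nat, string, float)), U -> tree(nat), E -> tree(nat), C -> tree(nat), T1 -> either(nat, float) }, so B -> tree(tup3(nat, string, float)).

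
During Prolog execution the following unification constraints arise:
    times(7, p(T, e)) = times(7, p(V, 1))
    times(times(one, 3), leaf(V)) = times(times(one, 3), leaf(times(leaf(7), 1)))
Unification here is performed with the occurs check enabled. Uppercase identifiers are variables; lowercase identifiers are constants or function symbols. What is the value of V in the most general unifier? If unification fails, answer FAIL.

FAIL

Decompose times/2: 7 = 7,  p(T, e) = p(V, 1).
Delete trivial equation 7 = 7.
Decompose p/2: T = V,  e = 1.
Bind T := V; no other remaining equation mentions T.
Clash: constants e and 1 differ; no unifier exists.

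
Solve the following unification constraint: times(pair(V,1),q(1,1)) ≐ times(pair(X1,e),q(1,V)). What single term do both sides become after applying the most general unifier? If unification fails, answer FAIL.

Decompose times/2: pair(V,1) ≐ pair(X1,e),  q(1,1) ≐ q(1,V).
Decompose pair/2: V ≐ X1,  1 ≐ e.
Bind V := X1; substituting into the one remaining equation that mentions V gives: q(1,1) ≐ q(1,X1).
Clash: constants 1 and e differ; no unifier exists.

FAIL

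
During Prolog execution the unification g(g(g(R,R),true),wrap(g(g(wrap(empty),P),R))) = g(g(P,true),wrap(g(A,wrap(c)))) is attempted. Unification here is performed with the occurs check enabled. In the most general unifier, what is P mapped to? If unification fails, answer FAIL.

Decompose g/2: g(g(R,R),true) = g(P,true),  wrap(g(g(wrap(empty),P),R)) = wrap(g(A,wrap(c))).
Decompose g/2: g(R,R) = P,  true = true.
Bind P := g(R,R); substituting into the one remaining equation that mentions P gives: wrap(g(g(wrap(empty),g(R,R)),R)) = wrap(g(A,wrap(c))).
Delete trivial equation true = true.
Decompose wrap/1: g(g(wrap(empty),g(R,R)),R) = g(A,wrap(c)).
Decompose g/2: g(wrap(empty),g(R,R)) = A,  R = wrap(c).
Bind A := g(wrap(empty),g(R,R)); no other remaining equation mentions A.
Bind R := wrap(c). Substituting into the earlier bindings gives P := g(wrap(c),wrap(c)), A := g(wrap(empty),g(wrap(c),wrap(c))).
MGU = { P -> g(wrap(c),wrap(c)), A -> g(wrap(empty),g(wrap(c),wrap(c))), R -> wrap(c) }, so P -> g(wrap(c),wrap(c)).

g(wrap(c),wrap(c))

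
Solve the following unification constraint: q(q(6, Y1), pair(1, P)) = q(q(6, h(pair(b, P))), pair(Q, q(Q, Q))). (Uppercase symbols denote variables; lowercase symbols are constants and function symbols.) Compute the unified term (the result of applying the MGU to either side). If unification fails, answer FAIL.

q(q(6, h(pair(b, q(1, 1)))), pair(1, q(1, 1)))

Decompose q/2: q(6, Y1) = q(6, h(pair(b, P))),  pair(1, P) = pair(Q, q(Q, Q)).
Decompose q/2: 6 = 6,  Y1 = h(pair(b, P)).
Delete trivial equation 6 = 6.
Bind Y1 := h(pair(b, P)); no other remaining equation mentions Y1.
Decompose pair/2: 1 = Q,  P = q(Q, Q).
Bind Q := 1; substituting into the remaining equation gives: P = q(1, 1).
Bind P := q(1, 1). Substituting into the earlier binding gives Y1 := h(pair(b, q(1, 1))).
Applying the MGU to either side gives q(q(6, h(pair(b, q(1, 1)))), pair(1, q(1, 1))).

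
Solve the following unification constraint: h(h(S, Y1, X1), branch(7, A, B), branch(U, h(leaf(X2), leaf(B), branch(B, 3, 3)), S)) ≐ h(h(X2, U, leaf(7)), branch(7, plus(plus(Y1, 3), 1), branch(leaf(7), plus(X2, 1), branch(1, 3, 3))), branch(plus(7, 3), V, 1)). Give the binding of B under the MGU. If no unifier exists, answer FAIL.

branch(leaf(7), plus(1, 1), branch(1, 3, 3))

Decompose h/3: h(S, Y1, X1) ≐ h(X2, U, leaf(7)),  branch(7, A, B) ≐ branch(7, plus(plus(Y1, 3), 1), branch(leaf(7), plus(X2, 1), branch(1, 3, 3))),  branch(U, h(leaf(X2), leaf(B), branch(B, 3, 3)), S) ≐ branch(plus(7, 3), V, 1).
Decompose h/3: S ≐ X2,  Y1 ≐ U,  X1 ≐ leaf(7).
Bind S := X2; substituting into the one remaining equation that mentions S gives: branch(U, h(leaf(X2), leaf(B), branch(B, 3, 3)), X2) ≐ branch(plus(7, 3), V, 1).
Bind Y1 := U; substituting into the one remaining equation that mentions Y1 gives: branch(7, A, B) ≐ branch(7, plus(plus(U, 3), 1), branch(leaf(7), plus(X2, 1), branch(1, 3, 3))).
Bind X1 := leaf(7); no other remaining equation mentions X1.
Decompose branch/3: 7 ≐ 7,  A ≐ plus(plus(U, 3), 1),  B ≐ branch(leaf(7), plus(X2, 1), branch(1, 3, 3)).
Delete trivial equation 7 ≐ 7.
Bind A := plus(plus(U, 3), 1); no other remaining equation mentions A.
Bind B := branch(leaf(7), plus(X2, 1), branch(1, 3, 3)); substituting into the remaining equation gives: branch(U, h(leaf(X2), leaf(branch(leaf(7), plus(X2, 1), branch(1, 3, 3))), branch(branch(leaf(7), plus(X2, 1), branch(1, 3, 3)), 3, 3)), X2) ≐ branch(plus(7, 3), V, 1).
Decompose branch/3: U ≐ plus(7, 3),  h(leaf(X2), leaf(branch(leaf(7), plus(X2, 1), branch(1, 3, 3))), branch(branch(leaf(7), plus(X2, 1), branch(1, 3, 3)), 3, 3)) ≐ V,  X2 ≐ 1.
Bind U := plus(7, 3); no other remaining equation mentions U. Substituting into the earlier bindings gives Y1 := plus(7, 3), A := plus(plus(plus(7, 3), 3), 1).
Bind V := h(leaf(X2), leaf(branch(leaf(7), plus(X2, 1), branch(1, 3, 3))), branch(branch(leaf(7), plus(X2, 1), branch(1, 3, 3)), 3, 3)); no other remaining equation mentions V.
Bind X2 := 1. Substituting into the earlier bindings gives S := 1, B := branch(leaf(7), plus(1, 1), branch(1, 3, 3)), V := h(leaf(1), leaf(branch(leaf(7), plus(1, 1), branch(1, 3, 3))), branch(branch(leaf(7), plus(1, 1), branch(1, 3, 3)), 3, 3)).
MGU = { S := 1, Y1 := plus(7, 3), X1 := leaf(7), A := plus(plus(plus(7, 3), 3), 1), B := branch(leaf(7), plus(1, 1), branch(1, 3, 3)), U := plus(7, 3), V := h(leaf(1), leaf(branch(leaf(7), plus(1, 1), branch(1, 3, 3))), branch(branch(leaf(7), plus(1, 1), branch(1, 3, 3)), 3, 3)), X2 := 1 }, so B := branch(leaf(7), plus(1, 1), branch(1, 3, 3)).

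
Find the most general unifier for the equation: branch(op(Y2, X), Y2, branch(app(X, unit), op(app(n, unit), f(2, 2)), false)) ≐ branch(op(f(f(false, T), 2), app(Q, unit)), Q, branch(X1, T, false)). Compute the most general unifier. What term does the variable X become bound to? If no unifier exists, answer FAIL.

Decompose branch/3: op(Y2, X) ≐ op(f(f(false, T), 2), app(Q, unit)),  Y2 ≐ Q,  branch(app(X, unit), op(app(n, unit), f(2, 2)), false) ≐ branch(X1, T, false).
Decompose op/2: Y2 ≐ f(f(false, T), 2),  X ≐ app(Q, unit).
Bind Y2 := f(f(false, T), 2); substituting into the one remaining equation that mentions Y2 gives: f(f(false, T), 2) ≐ Q.
Bind X := app(Q, unit); substituting into the one remaining equation that mentions X gives: branch(app(app(Q, unit), unit), op(app(n, unit), f(2, 2)), false) ≐ branch(X1, T, false).
Bind Q := f(f(false, T), 2); substituting into the remaining equation gives: branch(app(app(f(f(false, T), 2), unit), unit), op(app(n, unit), f(2, 2)), false) ≐ branch(X1, T, false). Substituting into the earlier binding gives X := app(f(f(false, T), 2), unit).
Decompose branch/3: app(app(f(f(false, T), 2), unit), unit) ≐ X1,  op(app(n, unit), f(2, 2)) ≐ T,  false ≐ false.
Bind X1 := app(app(f(f(false, T), 2), unit), unit); no other remaining equation mentions X1.
Bind T := op(app(n, unit), f(2, 2)); no other remaining equation mentions T. Substituting into the earlier bindings gives Y2 := f(f(false, op(app(n, unit), f(2, 2))), 2), X := app(f(f(false, op(app(n, unit), f(2, 2))), 2), unit), Q := f(f(false, op(app(n, unit), f(2, 2))), 2), X1 := app(app(f(f(false, op(app(n, unit), f(2, 2))), 2), unit), unit).
Delete trivial equation false ≐ false.
MGU = { Y2 ↦ f(f(false, op(app(n, unit), f(2, 2))), 2), X ↦ app(f(f(false, op(app(n, unit), f(2, 2))), 2), unit), Q ↦ f(f(false, op(app(n, unit), f(2, 2))), 2), X1 ↦ app(app(f(f(false, op(app(n, unit), f(2, 2))), 2), unit), unit), T ↦ op(app(n, unit), f(2, 2)) }, so X ↦ app(f(f(false, op(app(n, unit), f(2, 2))), 2), unit).

app(f(f(false, op(app(n, unit), f(2, 2))), 2), unit)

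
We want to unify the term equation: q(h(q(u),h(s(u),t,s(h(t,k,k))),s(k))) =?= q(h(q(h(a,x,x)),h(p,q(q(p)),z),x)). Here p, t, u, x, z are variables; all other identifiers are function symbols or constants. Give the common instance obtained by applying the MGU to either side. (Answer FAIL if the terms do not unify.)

q(h(q(h(a,s(k),s(k))),h(s(h(a,s(k),s(k))),q(q(s(h(a,s(k),s(k))))),s(h(q(q(s(h(a,s(k),s(k))))),k,k))),s(k)))

Decompose q/1: h(q(u),h(s(u),t,s(h(t,k,k))),s(k)) =?= h(q(h(a,x,x)),h(p,q(q(p)),z),x).
Decompose h/3: q(u) =?= q(h(a,x,x)),  h(s(u),t,s(h(t,k,k))) =?= h(p,q(q(p)),z),  s(k) =?= x.
Decompose q/1: u =?= h(a,x,x).
Bind u := h(a,x,x); substituting into the one remaining equation that mentions u gives: h(s(h(a,x,x)),t,s(h(t,k,k))) =?= h(p,q(q(p)),z).
Decompose h/3: s(h(a,x,x)) =?= p,  t =?= q(q(p)),  s(h(t,k,k)) =?= z.
Bind p := s(h(a,x,x)); substituting into the one remaining equation that mentions p gives: t =?= q(q(s(h(a,x,x)))).
Bind t := q(q(s(h(a,x,x)))); substituting into the one remaining equation that mentions t gives: s(h(q(q(s(h(a,x,x)))),k,k)) =?= z.
Bind z := s(h(q(q(s(h(a,x,x)))),k,k)); no other remaining equation mentions z.
Bind x := s(k). Substituting into the earlier bindings gives u := h(a,s(k),s(k)), p := s(h(a,s(k),s(k))), t := q(q(s(h(a,s(k),s(k))))), z := s(h(q(q(s(h(a,s(k),s(k))))),k,k)).
Applying the MGU to either side gives q(h(q(h(a,s(k),s(k))),h(s(h(a,s(k),s(k))),q(q(s(h(a,s(k),s(k))))),s(h(q(q(s(h(a,s(k),s(k))))),k,k))),s(k))).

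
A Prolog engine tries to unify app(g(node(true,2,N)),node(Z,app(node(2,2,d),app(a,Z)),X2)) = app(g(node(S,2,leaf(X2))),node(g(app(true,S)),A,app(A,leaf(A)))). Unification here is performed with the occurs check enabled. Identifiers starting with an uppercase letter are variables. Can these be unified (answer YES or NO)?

Decompose app/2: g(node(true,2,N)) = g(node(S,2,leaf(X2))),  node(Z,app(node(2,2,d),app(a,Z)),X2) = node(g(app(true,S)),A,app(A,leaf(A))).
Decompose g/1: node(true,2,N) = node(S,2,leaf(X2)).
Decompose node/3: true = S,  2 = 2,  N = leaf(X2).
Bind S := true; substituting into the one remaining equation that mentions S gives: node(Z,app(node(2,2,d),app(a,Z)),X2) = node(g(app(true,true)),A,app(A,leaf(A))).
Delete trivial equation 2 = 2.
Bind N := leaf(X2); no other remaining equation mentions N.
Decompose node/3: Z = g(app(true,true)),  app(node(2,2,d),app(a,Z)) = A,  X2 = app(A,leaf(A)).
Bind Z := g(app(true,true)); substituting into the one remaining equation that mentions Z gives: app(node(2,2,d),app(a,g(app(true,true)))) = A.
Bind A := app(node(2,2,d),app(a,g(app(true,true)))); substituting into the remaining equation gives: X2 = app(app(node(2,2,d),app(a,g(app(true,true)))),leaf(app(node(2,2,d),app(a,g(app(true,true)))))).
Bind X2 := app(app(node(2,2,d),app(a,g(app(true,true)))),leaf(app(node(2,2,d),app(a,g(app(true,true)))))). Substituting into the earlier binding gives N := leaf(app(app(node(2,2,d),app(a,g(app(true,true)))),leaf(app(node(2,2,d),app(a,g(app(true,true))))))).
No equations remain and no clash or occurs-check failure arose, so a unifier exists.

YES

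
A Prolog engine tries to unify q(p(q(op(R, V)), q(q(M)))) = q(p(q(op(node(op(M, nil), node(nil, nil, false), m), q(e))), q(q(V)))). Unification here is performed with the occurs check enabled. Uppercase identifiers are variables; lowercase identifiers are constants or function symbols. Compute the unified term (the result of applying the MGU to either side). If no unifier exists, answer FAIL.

q(p(q(op(node(op(q(e), nil), node(nil, nil, false), m), q(e))), q(q(q(e)))))

Decompose q/1: p(q(op(R, V)), q(q(M))) = p(q(op(node(op(M, nil), node(nil, nil, false), m), q(e))), q(q(V))).
Decompose p/2: q(op(R, V)) = q(op(node(op(M, nil), node(nil, nil, false), m), q(e))),  q(q(M)) = q(q(V)).
Decompose q/1: op(R, V) = op(node(op(M, nil), node(nil, nil, false), m), q(e)).
Decompose op/2: R = node(op(M, nil), node(nil, nil, false), m),  V = q(e).
Bind R := node(op(M, nil), node(nil, nil, false), m); no other remaining equation mentions R.
Bind V := q(e); substituting into the remaining equation gives: q(q(M)) = q(q(q(e))).
Decompose q/1: q(M) = q(q(e)).
Decompose q/1: M = q(e).
Bind M := q(e). Substituting into the earlier binding gives R := node(op(q(e), nil), node(nil, nil, false), m).
Applying the MGU to either side gives q(p(q(op(node(op(q(e), nil), node(nil, nil, false), m), q(e))), q(q(q(e))))).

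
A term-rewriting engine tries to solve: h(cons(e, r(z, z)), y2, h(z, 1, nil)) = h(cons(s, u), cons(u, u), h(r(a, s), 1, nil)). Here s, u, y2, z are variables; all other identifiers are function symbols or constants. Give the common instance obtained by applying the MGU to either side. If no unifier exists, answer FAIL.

Decompose h/3: cons(e, r(z, z)) = cons(s, u),  y2 = cons(u, u),  h(z, 1, nil) = h(r(a, s), 1, nil).
Decompose cons/2: e = s,  r(z, z) = u.
Bind s := e; substituting into the one remaining equation that mentions s gives: h(z, 1, nil) = h(r(a, e), 1, nil).
Bind u := r(z, z); substituting into the one remaining equation that mentions u gives: y2 = cons(r(z, z), r(z, z)).
Bind y2 := cons(r(z, z), r(z, z)); no other remaining equation mentions y2.
Decompose h/3: z = r(a, e),  1 = 1,  nil = nil.
Bind z := r(a, e); no other remaining equation mentions z. Substituting into the earlier bindings gives u := r(r(a, e), r(a, e)), y2 := cons(r(r(a, e), r(a, e)), r(r(a, e), r(a, e))).
Delete trivial equation 1 = 1.
Delete trivial equation nil = nil.
Applying the MGU to either side gives h(cons(e, r(r(a, e), r(a, e))), cons(r(r(a, e), r(a, e)), r(r(a, e), r(a, e))), h(r(a, e), 1, nil)).

h(cons(e, r(r(a, e), r(a, e))), cons(r(r(a, e), r(a, e)), r(r(a, e), r(a, e))), h(r(a, e), 1, nil))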